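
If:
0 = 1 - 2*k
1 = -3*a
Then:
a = -1/3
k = 1/2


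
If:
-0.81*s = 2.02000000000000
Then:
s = -2.49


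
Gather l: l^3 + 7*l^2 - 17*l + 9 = l^3 + 7*l^2 - 17*l + 9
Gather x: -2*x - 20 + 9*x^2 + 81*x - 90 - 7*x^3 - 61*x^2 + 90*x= -7*x^3 - 52*x^2 + 169*x - 110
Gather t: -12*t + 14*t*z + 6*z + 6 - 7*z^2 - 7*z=t*(14*z - 12) - 7*z^2 - z + 6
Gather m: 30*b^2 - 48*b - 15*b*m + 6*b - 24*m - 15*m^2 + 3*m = 30*b^2 - 42*b - 15*m^2 + m*(-15*b - 21)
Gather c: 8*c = 8*c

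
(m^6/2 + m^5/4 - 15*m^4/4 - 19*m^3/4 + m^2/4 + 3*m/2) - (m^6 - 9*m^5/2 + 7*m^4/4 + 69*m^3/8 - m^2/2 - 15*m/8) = -m^6/2 + 19*m^5/4 - 11*m^4/2 - 107*m^3/8 + 3*m^2/4 + 27*m/8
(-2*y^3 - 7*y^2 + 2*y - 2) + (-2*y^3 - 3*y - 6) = -4*y^3 - 7*y^2 - y - 8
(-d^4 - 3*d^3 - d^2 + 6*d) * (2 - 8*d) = 8*d^5 + 22*d^4 + 2*d^3 - 50*d^2 + 12*d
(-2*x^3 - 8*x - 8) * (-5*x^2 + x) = 10*x^5 - 2*x^4 + 40*x^3 + 32*x^2 - 8*x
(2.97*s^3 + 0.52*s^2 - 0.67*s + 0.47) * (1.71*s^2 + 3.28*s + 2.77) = 5.0787*s^5 + 10.6308*s^4 + 8.7868*s^3 + 0.0465*s^2 - 0.3143*s + 1.3019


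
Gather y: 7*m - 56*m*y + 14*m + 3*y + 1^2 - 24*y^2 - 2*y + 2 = 21*m - 24*y^2 + y*(1 - 56*m) + 3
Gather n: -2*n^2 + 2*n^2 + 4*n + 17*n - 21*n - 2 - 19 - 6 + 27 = 0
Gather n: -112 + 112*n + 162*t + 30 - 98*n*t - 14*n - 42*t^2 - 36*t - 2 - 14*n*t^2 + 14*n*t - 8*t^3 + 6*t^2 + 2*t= n*(-14*t^2 - 84*t + 98) - 8*t^3 - 36*t^2 + 128*t - 84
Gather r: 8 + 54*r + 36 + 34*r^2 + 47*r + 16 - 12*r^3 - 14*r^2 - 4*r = -12*r^3 + 20*r^2 + 97*r + 60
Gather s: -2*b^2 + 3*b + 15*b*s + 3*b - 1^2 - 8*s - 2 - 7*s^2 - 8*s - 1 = -2*b^2 + 6*b - 7*s^2 + s*(15*b - 16) - 4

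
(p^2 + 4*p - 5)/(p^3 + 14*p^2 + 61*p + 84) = (p^2 + 4*p - 5)/(p^3 + 14*p^2 + 61*p + 84)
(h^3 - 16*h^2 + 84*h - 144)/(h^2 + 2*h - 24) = (h^2 - 12*h + 36)/(h + 6)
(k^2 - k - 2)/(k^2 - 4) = (k + 1)/(k + 2)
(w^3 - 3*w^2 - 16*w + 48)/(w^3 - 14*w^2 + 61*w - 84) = (w + 4)/(w - 7)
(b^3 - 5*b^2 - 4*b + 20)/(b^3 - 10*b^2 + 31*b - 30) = (b + 2)/(b - 3)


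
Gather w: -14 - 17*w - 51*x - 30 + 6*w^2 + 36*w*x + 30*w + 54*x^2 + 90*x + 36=6*w^2 + w*(36*x + 13) + 54*x^2 + 39*x - 8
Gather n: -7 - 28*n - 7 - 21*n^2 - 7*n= -21*n^2 - 35*n - 14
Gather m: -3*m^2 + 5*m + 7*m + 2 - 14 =-3*m^2 + 12*m - 12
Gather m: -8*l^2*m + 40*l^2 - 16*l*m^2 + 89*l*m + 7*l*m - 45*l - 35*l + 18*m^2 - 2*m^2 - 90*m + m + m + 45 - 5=40*l^2 - 80*l + m^2*(16 - 16*l) + m*(-8*l^2 + 96*l - 88) + 40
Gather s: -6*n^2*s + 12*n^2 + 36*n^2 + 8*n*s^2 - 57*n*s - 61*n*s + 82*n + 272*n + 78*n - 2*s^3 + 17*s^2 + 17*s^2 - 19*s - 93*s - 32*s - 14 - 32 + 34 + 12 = 48*n^2 + 432*n - 2*s^3 + s^2*(8*n + 34) + s*(-6*n^2 - 118*n - 144)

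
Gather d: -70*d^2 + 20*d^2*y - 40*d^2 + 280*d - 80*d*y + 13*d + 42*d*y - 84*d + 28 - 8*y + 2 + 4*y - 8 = d^2*(20*y - 110) + d*(209 - 38*y) - 4*y + 22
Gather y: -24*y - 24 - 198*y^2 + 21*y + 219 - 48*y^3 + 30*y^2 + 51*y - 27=-48*y^3 - 168*y^2 + 48*y + 168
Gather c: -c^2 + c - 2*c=-c^2 - c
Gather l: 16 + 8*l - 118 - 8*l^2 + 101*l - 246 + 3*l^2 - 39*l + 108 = -5*l^2 + 70*l - 240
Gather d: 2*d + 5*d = 7*d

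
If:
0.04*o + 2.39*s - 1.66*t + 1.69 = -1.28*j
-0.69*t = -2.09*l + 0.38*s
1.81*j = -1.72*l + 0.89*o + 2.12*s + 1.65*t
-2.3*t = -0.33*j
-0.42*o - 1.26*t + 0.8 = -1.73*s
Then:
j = -0.49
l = -0.11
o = 0.08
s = -0.49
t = -0.07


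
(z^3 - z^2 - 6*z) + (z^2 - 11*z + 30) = z^3 - 17*z + 30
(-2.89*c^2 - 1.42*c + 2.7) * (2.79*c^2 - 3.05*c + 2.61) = -8.0631*c^4 + 4.8527*c^3 + 4.3211*c^2 - 11.9412*c + 7.047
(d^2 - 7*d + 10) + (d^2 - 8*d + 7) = 2*d^2 - 15*d + 17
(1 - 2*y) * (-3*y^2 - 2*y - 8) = 6*y^3 + y^2 + 14*y - 8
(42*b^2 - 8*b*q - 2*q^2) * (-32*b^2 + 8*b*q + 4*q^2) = -1344*b^4 + 592*b^3*q + 168*b^2*q^2 - 48*b*q^3 - 8*q^4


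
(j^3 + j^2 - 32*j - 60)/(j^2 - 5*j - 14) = (j^2 - j - 30)/(j - 7)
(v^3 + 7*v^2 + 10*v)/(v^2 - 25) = v*(v + 2)/(v - 5)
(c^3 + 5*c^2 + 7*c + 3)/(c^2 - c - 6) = (c^3 + 5*c^2 + 7*c + 3)/(c^2 - c - 6)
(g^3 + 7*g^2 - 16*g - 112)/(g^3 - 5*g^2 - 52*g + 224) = (g + 4)/(g - 8)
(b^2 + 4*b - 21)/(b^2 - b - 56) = (b - 3)/(b - 8)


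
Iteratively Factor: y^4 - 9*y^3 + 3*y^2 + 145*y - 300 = (y - 3)*(y^3 - 6*y^2 - 15*y + 100) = (y - 3)*(y + 4)*(y^2 - 10*y + 25) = (y - 5)*(y - 3)*(y + 4)*(y - 5)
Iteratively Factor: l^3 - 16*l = (l + 4)*(l^2 - 4*l) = (l - 4)*(l + 4)*(l)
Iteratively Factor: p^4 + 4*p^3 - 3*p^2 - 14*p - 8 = (p + 1)*(p^3 + 3*p^2 - 6*p - 8) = (p + 1)*(p + 4)*(p^2 - p - 2) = (p - 2)*(p + 1)*(p + 4)*(p + 1)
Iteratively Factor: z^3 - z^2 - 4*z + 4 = (z - 2)*(z^2 + z - 2) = (z - 2)*(z + 2)*(z - 1)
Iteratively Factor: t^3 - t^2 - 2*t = (t + 1)*(t^2 - 2*t) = (t - 2)*(t + 1)*(t)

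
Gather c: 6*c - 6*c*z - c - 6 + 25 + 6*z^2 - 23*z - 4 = c*(5 - 6*z) + 6*z^2 - 23*z + 15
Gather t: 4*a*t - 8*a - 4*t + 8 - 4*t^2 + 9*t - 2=-8*a - 4*t^2 + t*(4*a + 5) + 6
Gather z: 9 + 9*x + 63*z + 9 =9*x + 63*z + 18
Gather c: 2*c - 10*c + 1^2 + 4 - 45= -8*c - 40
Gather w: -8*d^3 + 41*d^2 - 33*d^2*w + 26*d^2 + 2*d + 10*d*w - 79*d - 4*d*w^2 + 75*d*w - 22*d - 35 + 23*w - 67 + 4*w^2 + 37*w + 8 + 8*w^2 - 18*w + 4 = -8*d^3 + 67*d^2 - 99*d + w^2*(12 - 4*d) + w*(-33*d^2 + 85*d + 42) - 90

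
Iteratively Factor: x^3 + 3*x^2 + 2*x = (x + 1)*(x^2 + 2*x) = (x + 1)*(x + 2)*(x)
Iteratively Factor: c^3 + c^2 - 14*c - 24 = (c - 4)*(c^2 + 5*c + 6) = (c - 4)*(c + 3)*(c + 2)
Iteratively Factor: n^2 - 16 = (n - 4)*(n + 4)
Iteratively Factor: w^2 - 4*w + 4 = (w - 2)*(w - 2)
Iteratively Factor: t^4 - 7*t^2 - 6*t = (t + 1)*(t^3 - t^2 - 6*t) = (t - 3)*(t + 1)*(t^2 + 2*t) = t*(t - 3)*(t + 1)*(t + 2)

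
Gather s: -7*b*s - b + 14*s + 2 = -b + s*(14 - 7*b) + 2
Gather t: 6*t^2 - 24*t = 6*t^2 - 24*t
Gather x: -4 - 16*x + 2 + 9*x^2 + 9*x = 9*x^2 - 7*x - 2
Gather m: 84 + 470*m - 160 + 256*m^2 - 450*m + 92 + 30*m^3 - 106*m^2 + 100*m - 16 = 30*m^3 + 150*m^2 + 120*m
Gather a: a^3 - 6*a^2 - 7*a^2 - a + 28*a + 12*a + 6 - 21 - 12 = a^3 - 13*a^2 + 39*a - 27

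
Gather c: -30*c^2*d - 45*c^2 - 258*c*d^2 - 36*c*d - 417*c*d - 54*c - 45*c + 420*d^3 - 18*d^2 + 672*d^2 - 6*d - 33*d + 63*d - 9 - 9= c^2*(-30*d - 45) + c*(-258*d^2 - 453*d - 99) + 420*d^3 + 654*d^2 + 24*d - 18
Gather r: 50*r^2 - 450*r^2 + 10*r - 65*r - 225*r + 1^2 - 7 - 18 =-400*r^2 - 280*r - 24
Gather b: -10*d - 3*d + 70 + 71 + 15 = 156 - 13*d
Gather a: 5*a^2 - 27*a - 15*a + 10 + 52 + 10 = 5*a^2 - 42*a + 72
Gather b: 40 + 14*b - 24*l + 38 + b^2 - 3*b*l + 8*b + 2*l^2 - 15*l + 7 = b^2 + b*(22 - 3*l) + 2*l^2 - 39*l + 85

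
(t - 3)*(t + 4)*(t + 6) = t^3 + 7*t^2 - 6*t - 72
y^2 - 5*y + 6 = (y - 3)*(y - 2)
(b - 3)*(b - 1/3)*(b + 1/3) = b^3 - 3*b^2 - b/9 + 1/3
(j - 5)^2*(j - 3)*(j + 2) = j^4 - 11*j^3 + 29*j^2 + 35*j - 150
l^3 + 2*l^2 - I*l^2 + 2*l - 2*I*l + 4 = (l + 2)*(l - 2*I)*(l + I)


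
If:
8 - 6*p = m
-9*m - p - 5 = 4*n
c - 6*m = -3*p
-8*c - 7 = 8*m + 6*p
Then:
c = -251/118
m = 17/59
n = -3143/1416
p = 455/354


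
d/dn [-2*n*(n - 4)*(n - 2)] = -6*n^2 + 24*n - 16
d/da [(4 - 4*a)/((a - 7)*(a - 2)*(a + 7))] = 4*(2*a^3 - 5*a^2 + 4*a - 49)/(a^6 - 4*a^5 - 94*a^4 + 392*a^3 + 2009*a^2 - 9604*a + 9604)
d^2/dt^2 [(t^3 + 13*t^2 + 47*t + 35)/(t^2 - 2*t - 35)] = 224/(t^3 - 21*t^2 + 147*t - 343)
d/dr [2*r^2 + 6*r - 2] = 4*r + 6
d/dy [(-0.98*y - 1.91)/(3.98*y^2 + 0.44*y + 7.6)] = (3.9004*y^2 + 15.2036*y - 6.6076)/(15.8404*y^4 + 3.5024*y^3 + 60.6896*y^2 + 6.688*y + 57.76)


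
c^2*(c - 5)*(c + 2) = c^4 - 3*c^3 - 10*c^2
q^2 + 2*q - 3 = (q - 1)*(q + 3)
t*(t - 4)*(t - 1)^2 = t^4 - 6*t^3 + 9*t^2 - 4*t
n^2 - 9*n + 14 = (n - 7)*(n - 2)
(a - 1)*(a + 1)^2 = a^3 + a^2 - a - 1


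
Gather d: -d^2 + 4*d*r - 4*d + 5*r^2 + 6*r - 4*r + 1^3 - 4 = -d^2 + d*(4*r - 4) + 5*r^2 + 2*r - 3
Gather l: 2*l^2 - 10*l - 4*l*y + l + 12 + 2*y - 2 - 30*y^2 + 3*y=2*l^2 + l*(-4*y - 9) - 30*y^2 + 5*y + 10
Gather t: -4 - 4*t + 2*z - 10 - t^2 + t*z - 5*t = -t^2 + t*(z - 9) + 2*z - 14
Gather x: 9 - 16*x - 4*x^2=-4*x^2 - 16*x + 9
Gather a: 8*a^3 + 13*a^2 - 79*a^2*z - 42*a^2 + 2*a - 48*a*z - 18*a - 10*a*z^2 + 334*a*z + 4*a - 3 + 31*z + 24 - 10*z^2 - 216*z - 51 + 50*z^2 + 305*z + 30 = 8*a^3 + a^2*(-79*z - 29) + a*(-10*z^2 + 286*z - 12) + 40*z^2 + 120*z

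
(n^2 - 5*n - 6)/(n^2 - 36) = (n + 1)/(n + 6)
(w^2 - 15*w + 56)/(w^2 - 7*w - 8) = (w - 7)/(w + 1)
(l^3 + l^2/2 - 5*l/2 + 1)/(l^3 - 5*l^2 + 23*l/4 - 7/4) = 2*(l + 2)/(2*l - 7)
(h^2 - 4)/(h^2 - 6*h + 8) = (h + 2)/(h - 4)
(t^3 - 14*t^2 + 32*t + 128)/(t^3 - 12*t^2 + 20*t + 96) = (t - 8)/(t - 6)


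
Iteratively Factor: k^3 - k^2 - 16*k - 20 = (k + 2)*(k^2 - 3*k - 10) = (k + 2)^2*(k - 5)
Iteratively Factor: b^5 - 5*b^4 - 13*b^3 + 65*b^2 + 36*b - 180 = (b - 3)*(b^4 - 2*b^3 - 19*b^2 + 8*b + 60) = (b - 3)*(b + 3)*(b^3 - 5*b^2 - 4*b + 20) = (b - 3)*(b + 2)*(b + 3)*(b^2 - 7*b + 10) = (b - 5)*(b - 3)*(b + 2)*(b + 3)*(b - 2)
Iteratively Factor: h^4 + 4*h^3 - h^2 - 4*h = (h - 1)*(h^3 + 5*h^2 + 4*h) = h*(h - 1)*(h^2 + 5*h + 4) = h*(h - 1)*(h + 4)*(h + 1)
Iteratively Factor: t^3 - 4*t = (t + 2)*(t^2 - 2*t) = (t - 2)*(t + 2)*(t)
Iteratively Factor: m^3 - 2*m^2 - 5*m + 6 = (m - 3)*(m^2 + m - 2) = (m - 3)*(m + 2)*(m - 1)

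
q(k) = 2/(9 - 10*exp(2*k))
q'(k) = 40*exp(2*k)/(9 - 10*exp(2*k))^2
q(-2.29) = 0.22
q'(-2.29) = 0.01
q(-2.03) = 0.23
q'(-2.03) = 0.01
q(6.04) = -0.00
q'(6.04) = 0.00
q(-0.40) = 0.44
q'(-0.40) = 0.88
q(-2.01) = 0.23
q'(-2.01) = 0.01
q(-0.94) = 0.27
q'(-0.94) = 0.11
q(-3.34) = 0.22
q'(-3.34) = 0.00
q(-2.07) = 0.23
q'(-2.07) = 0.01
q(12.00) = 0.00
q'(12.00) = 0.00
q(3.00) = 0.00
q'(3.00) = 0.00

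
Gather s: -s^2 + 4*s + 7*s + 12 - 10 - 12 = -s^2 + 11*s - 10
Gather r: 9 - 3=6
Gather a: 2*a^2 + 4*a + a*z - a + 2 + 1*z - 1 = 2*a^2 + a*(z + 3) + z + 1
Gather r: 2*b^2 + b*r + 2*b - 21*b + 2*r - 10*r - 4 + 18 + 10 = 2*b^2 - 19*b + r*(b - 8) + 24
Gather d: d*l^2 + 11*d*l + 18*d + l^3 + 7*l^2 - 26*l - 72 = d*(l^2 + 11*l + 18) + l^3 + 7*l^2 - 26*l - 72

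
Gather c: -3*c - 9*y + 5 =-3*c - 9*y + 5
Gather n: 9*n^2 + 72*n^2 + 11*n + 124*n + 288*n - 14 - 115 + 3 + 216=81*n^2 + 423*n + 90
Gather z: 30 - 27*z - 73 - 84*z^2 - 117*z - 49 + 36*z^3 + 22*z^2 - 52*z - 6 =36*z^3 - 62*z^2 - 196*z - 98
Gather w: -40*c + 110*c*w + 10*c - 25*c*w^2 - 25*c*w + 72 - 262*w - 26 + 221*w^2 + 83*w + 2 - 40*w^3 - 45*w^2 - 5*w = -30*c - 40*w^3 + w^2*(176 - 25*c) + w*(85*c - 184) + 48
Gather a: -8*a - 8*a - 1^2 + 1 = -16*a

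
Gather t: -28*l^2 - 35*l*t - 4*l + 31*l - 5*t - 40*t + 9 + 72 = -28*l^2 + 27*l + t*(-35*l - 45) + 81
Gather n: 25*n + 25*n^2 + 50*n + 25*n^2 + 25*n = 50*n^2 + 100*n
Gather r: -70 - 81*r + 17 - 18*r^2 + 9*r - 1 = -18*r^2 - 72*r - 54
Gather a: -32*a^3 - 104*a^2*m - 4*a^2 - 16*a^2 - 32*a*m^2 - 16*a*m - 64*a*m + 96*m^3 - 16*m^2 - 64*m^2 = -32*a^3 + a^2*(-104*m - 20) + a*(-32*m^2 - 80*m) + 96*m^3 - 80*m^2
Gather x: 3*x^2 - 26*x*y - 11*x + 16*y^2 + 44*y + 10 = 3*x^2 + x*(-26*y - 11) + 16*y^2 + 44*y + 10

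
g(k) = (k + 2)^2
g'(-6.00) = -8.00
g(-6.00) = 16.00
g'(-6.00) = -8.00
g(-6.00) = 16.00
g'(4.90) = 13.80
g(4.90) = 47.61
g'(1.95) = 7.90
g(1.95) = 15.60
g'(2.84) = 9.68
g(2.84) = 23.43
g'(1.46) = 6.92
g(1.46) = 11.97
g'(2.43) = 8.86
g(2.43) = 19.62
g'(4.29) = 12.58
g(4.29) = 39.56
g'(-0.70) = 2.60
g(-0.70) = 1.69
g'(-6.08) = -8.16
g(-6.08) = 16.65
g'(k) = 2*k + 4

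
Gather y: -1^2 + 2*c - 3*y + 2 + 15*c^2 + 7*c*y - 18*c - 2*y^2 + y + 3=15*c^2 - 16*c - 2*y^2 + y*(7*c - 2) + 4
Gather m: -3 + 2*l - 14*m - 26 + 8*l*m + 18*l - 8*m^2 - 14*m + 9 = 20*l - 8*m^2 + m*(8*l - 28) - 20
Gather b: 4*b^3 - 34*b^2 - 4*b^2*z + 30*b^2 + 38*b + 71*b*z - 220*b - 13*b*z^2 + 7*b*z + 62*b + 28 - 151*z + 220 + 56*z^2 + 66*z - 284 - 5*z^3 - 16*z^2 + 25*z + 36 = 4*b^3 + b^2*(-4*z - 4) + b*(-13*z^2 + 78*z - 120) - 5*z^3 + 40*z^2 - 60*z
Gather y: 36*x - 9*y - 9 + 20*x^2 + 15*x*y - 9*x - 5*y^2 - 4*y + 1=20*x^2 + 27*x - 5*y^2 + y*(15*x - 13) - 8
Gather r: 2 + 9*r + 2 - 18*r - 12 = -9*r - 8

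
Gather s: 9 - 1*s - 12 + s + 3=0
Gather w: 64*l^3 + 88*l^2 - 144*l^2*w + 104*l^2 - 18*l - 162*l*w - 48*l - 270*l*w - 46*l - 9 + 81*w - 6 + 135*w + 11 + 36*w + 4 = 64*l^3 + 192*l^2 - 112*l + w*(-144*l^2 - 432*l + 252)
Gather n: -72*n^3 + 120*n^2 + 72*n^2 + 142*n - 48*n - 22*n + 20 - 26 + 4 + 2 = -72*n^3 + 192*n^2 + 72*n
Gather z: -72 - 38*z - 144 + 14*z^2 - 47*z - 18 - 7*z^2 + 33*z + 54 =7*z^2 - 52*z - 180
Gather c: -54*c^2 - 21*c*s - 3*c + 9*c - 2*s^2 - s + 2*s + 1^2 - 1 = -54*c^2 + c*(6 - 21*s) - 2*s^2 + s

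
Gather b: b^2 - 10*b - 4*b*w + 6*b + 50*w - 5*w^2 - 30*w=b^2 + b*(-4*w - 4) - 5*w^2 + 20*w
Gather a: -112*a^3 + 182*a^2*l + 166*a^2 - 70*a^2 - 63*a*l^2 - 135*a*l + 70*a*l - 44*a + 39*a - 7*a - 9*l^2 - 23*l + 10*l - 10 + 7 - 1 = -112*a^3 + a^2*(182*l + 96) + a*(-63*l^2 - 65*l - 12) - 9*l^2 - 13*l - 4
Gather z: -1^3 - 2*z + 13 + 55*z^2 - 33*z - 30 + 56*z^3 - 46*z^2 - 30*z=56*z^3 + 9*z^2 - 65*z - 18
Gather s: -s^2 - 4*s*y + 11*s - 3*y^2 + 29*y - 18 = -s^2 + s*(11 - 4*y) - 3*y^2 + 29*y - 18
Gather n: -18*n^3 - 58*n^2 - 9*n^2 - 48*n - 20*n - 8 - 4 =-18*n^3 - 67*n^2 - 68*n - 12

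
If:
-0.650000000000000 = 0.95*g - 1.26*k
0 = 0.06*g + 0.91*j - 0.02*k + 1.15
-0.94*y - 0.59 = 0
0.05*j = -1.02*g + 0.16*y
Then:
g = -0.04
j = -1.25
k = 0.49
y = -0.63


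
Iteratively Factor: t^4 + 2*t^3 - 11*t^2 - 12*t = (t)*(t^3 + 2*t^2 - 11*t - 12) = t*(t + 4)*(t^2 - 2*t - 3) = t*(t + 1)*(t + 4)*(t - 3)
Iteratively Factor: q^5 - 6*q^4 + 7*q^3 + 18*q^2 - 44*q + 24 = (q - 1)*(q^4 - 5*q^3 + 2*q^2 + 20*q - 24) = (q - 3)*(q - 1)*(q^3 - 2*q^2 - 4*q + 8) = (q - 3)*(q - 2)*(q - 1)*(q^2 - 4) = (q - 3)*(q - 2)^2*(q - 1)*(q + 2)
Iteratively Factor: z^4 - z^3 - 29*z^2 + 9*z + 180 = (z - 5)*(z^3 + 4*z^2 - 9*z - 36) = (z - 5)*(z + 4)*(z^2 - 9) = (z - 5)*(z - 3)*(z + 4)*(z + 3)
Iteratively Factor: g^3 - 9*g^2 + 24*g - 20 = (g - 2)*(g^2 - 7*g + 10) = (g - 2)^2*(g - 5)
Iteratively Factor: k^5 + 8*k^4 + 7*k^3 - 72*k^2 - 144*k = (k + 4)*(k^4 + 4*k^3 - 9*k^2 - 36*k) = (k + 3)*(k + 4)*(k^3 + k^2 - 12*k) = (k - 3)*(k + 3)*(k + 4)*(k^2 + 4*k) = (k - 3)*(k + 3)*(k + 4)^2*(k)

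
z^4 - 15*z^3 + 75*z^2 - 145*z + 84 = (z - 7)*(z - 4)*(z - 3)*(z - 1)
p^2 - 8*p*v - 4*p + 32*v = (p - 4)*(p - 8*v)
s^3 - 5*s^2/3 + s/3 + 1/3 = (s - 1)^2*(s + 1/3)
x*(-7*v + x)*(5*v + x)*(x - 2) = -35*v^2*x^2 + 70*v^2*x - 2*v*x^3 + 4*v*x^2 + x^4 - 2*x^3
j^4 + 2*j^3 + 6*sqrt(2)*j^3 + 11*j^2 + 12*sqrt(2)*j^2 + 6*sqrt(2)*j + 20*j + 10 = (j + 1)^2*(j + sqrt(2))*(j + 5*sqrt(2))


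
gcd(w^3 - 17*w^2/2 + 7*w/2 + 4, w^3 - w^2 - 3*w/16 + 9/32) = w + 1/2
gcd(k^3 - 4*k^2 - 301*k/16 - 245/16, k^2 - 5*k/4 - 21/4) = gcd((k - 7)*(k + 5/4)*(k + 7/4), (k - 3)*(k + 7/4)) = k + 7/4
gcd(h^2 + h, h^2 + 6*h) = h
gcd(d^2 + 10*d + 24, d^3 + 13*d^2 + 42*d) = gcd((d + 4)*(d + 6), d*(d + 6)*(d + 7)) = d + 6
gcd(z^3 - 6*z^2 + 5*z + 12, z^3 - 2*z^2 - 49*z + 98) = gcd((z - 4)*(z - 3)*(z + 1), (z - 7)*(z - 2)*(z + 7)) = 1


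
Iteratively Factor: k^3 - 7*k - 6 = (k + 1)*(k^2 - k - 6) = (k - 3)*(k + 1)*(k + 2)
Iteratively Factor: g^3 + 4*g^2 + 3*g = (g + 3)*(g^2 + g) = (g + 1)*(g + 3)*(g)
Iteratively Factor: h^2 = (h)*(h)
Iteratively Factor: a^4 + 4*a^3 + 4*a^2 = (a + 2)*(a^3 + 2*a^2) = a*(a + 2)*(a^2 + 2*a) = a^2*(a + 2)*(a + 2)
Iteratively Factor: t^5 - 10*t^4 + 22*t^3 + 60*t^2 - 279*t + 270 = (t - 3)*(t^4 - 7*t^3 + t^2 + 63*t - 90) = (t - 3)*(t - 2)*(t^3 - 5*t^2 - 9*t + 45) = (t - 5)*(t - 3)*(t - 2)*(t^2 - 9) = (t - 5)*(t - 3)*(t - 2)*(t + 3)*(t - 3)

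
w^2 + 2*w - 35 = (w - 5)*(w + 7)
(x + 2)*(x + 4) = x^2 + 6*x + 8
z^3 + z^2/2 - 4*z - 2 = (z - 2)*(z + 1/2)*(z + 2)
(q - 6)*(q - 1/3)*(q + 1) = q^3 - 16*q^2/3 - 13*q/3 + 2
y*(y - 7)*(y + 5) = y^3 - 2*y^2 - 35*y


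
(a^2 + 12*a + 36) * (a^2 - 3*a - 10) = a^4 + 9*a^3 - 10*a^2 - 228*a - 360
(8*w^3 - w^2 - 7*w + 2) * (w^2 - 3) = 8*w^5 - w^4 - 31*w^3 + 5*w^2 + 21*w - 6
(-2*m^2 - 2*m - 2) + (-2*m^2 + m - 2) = -4*m^2 - m - 4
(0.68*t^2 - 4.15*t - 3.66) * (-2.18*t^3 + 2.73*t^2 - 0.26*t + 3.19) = -1.4824*t^5 + 10.9034*t^4 - 3.5275*t^3 - 6.7436*t^2 - 12.2869*t - 11.6754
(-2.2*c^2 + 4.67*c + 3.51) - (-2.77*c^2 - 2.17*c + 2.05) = 0.57*c^2 + 6.84*c + 1.46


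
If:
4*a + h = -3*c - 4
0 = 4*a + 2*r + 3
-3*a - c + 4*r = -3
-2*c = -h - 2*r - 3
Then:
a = -11/47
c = -20/47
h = -84/47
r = -97/94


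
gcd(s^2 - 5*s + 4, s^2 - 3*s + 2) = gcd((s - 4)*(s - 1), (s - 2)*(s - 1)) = s - 1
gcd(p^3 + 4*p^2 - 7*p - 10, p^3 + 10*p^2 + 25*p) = p + 5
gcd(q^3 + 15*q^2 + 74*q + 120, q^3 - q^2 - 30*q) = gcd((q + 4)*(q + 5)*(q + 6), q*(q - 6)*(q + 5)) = q + 5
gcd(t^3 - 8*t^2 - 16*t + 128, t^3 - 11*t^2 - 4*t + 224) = t^2 - 4*t - 32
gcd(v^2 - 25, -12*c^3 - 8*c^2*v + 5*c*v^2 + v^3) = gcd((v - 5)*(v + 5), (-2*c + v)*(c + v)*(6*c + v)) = 1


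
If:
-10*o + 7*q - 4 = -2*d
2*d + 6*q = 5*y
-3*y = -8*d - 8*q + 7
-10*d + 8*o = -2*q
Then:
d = 489/1108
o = 719/2216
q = 1007/1108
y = 351/277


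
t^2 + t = t*(t + 1)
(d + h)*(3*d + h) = 3*d^2 + 4*d*h + h^2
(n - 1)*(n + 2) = n^2 + n - 2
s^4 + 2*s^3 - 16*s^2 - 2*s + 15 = (s - 3)*(s - 1)*(s + 1)*(s + 5)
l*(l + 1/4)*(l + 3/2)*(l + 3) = l^4 + 19*l^3/4 + 45*l^2/8 + 9*l/8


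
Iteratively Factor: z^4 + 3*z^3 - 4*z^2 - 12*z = (z - 2)*(z^3 + 5*z^2 + 6*z) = z*(z - 2)*(z^2 + 5*z + 6) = z*(z - 2)*(z + 3)*(z + 2)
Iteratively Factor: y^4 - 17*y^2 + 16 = (y + 4)*(y^3 - 4*y^2 - y + 4) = (y + 1)*(y + 4)*(y^2 - 5*y + 4) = (y - 4)*(y + 1)*(y + 4)*(y - 1)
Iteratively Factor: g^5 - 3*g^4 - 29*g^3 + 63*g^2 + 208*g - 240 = (g + 4)*(g^4 - 7*g^3 - g^2 + 67*g - 60) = (g - 1)*(g + 4)*(g^3 - 6*g^2 - 7*g + 60) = (g - 4)*(g - 1)*(g + 4)*(g^2 - 2*g - 15) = (g - 5)*(g - 4)*(g - 1)*(g + 4)*(g + 3)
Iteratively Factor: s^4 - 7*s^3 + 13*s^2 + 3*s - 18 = (s + 1)*(s^3 - 8*s^2 + 21*s - 18) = (s - 3)*(s + 1)*(s^2 - 5*s + 6) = (s - 3)*(s - 2)*(s + 1)*(s - 3)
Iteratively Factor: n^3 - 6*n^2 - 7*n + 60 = (n - 5)*(n^2 - n - 12) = (n - 5)*(n + 3)*(n - 4)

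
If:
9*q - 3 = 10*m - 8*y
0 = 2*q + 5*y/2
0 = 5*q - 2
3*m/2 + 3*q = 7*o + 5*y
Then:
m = -49/250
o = 179/500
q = 2/5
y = -8/25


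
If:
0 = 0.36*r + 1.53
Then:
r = -4.25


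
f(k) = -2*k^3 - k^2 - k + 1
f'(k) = -6*k^2 - 2*k - 1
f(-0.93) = 2.67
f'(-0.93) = -4.33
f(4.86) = -257.06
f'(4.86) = -152.44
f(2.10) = -24.03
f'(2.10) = -31.66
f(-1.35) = 5.45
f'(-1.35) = -9.24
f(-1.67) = 9.20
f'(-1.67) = -14.39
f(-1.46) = 6.55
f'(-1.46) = -10.87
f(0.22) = 0.71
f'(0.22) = -1.73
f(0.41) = 0.28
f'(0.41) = -2.83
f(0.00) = 1.00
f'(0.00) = -1.00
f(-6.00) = 403.00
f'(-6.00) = -205.00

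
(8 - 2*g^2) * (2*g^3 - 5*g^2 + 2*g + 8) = -4*g^5 + 10*g^4 + 12*g^3 - 56*g^2 + 16*g + 64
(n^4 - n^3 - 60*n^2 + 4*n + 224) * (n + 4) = n^5 + 3*n^4 - 64*n^3 - 236*n^2 + 240*n + 896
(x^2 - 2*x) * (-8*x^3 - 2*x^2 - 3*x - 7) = -8*x^5 + 14*x^4 + x^3 - x^2 + 14*x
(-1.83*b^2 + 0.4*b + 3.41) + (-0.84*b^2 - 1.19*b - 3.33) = -2.67*b^2 - 0.79*b + 0.0800000000000001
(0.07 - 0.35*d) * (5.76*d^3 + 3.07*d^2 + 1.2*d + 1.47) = -2.016*d^4 - 0.6713*d^3 - 0.2051*d^2 - 0.4305*d + 0.1029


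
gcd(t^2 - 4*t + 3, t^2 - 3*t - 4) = 1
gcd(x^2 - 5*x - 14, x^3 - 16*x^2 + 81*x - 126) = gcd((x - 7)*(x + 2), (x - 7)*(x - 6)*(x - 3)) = x - 7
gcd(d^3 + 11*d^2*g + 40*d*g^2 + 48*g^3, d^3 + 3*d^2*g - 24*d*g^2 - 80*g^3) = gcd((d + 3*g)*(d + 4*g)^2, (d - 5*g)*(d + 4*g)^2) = d^2 + 8*d*g + 16*g^2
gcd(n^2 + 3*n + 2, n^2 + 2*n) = n + 2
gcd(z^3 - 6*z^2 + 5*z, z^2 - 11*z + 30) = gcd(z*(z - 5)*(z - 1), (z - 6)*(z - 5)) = z - 5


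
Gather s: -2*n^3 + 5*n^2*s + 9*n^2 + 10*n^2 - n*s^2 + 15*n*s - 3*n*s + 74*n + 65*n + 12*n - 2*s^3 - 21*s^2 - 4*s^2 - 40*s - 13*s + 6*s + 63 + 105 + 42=-2*n^3 + 19*n^2 + 151*n - 2*s^3 + s^2*(-n - 25) + s*(5*n^2 + 12*n - 47) + 210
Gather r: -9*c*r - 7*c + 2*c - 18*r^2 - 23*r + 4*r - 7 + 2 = -5*c - 18*r^2 + r*(-9*c - 19) - 5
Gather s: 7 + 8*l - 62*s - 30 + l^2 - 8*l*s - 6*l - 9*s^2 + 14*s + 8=l^2 + 2*l - 9*s^2 + s*(-8*l - 48) - 15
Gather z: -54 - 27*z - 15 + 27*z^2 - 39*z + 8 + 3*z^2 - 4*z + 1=30*z^2 - 70*z - 60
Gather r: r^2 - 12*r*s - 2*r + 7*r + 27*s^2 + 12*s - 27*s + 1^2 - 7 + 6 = r^2 + r*(5 - 12*s) + 27*s^2 - 15*s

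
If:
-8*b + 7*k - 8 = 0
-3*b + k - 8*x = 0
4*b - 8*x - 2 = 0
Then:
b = 22/41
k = 72/41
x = 3/164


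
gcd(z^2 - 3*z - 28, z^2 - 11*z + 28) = z - 7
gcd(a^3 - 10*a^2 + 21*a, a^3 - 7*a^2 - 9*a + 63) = a^2 - 10*a + 21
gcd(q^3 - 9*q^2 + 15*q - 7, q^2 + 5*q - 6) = q - 1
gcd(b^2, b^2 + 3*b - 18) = 1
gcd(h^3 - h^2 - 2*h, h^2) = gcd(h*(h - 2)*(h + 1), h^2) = h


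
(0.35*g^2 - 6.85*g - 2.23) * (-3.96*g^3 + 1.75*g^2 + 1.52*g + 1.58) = -1.386*g^5 + 27.7385*g^4 - 2.6247*g^3 - 13.7615*g^2 - 14.2126*g - 3.5234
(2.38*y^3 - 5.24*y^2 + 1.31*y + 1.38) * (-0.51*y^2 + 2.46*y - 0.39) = -1.2138*y^5 + 8.5272*y^4 - 14.4867*y^3 + 4.5624*y^2 + 2.8839*y - 0.5382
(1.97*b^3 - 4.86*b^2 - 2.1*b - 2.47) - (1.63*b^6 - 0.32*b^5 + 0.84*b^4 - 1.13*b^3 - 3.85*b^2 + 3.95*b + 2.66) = -1.63*b^6 + 0.32*b^5 - 0.84*b^4 + 3.1*b^3 - 1.01*b^2 - 6.05*b - 5.13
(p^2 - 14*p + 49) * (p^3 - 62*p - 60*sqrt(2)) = p^5 - 14*p^4 - 13*p^3 - 60*sqrt(2)*p^2 + 868*p^2 - 3038*p + 840*sqrt(2)*p - 2940*sqrt(2)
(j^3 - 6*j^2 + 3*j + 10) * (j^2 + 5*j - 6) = j^5 - j^4 - 33*j^3 + 61*j^2 + 32*j - 60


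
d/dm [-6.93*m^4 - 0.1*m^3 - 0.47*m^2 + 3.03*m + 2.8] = -27.72*m^3 - 0.3*m^2 - 0.94*m + 3.03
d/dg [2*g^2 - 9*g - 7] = 4*g - 9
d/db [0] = 0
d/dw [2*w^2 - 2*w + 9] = 4*w - 2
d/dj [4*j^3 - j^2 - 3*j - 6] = 12*j^2 - 2*j - 3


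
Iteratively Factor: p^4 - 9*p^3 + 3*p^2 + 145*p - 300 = (p - 5)*(p^3 - 4*p^2 - 17*p + 60) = (p - 5)*(p + 4)*(p^2 - 8*p + 15) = (p - 5)*(p - 3)*(p + 4)*(p - 5)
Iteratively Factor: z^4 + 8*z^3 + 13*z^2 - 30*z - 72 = (z - 2)*(z^3 + 10*z^2 + 33*z + 36) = (z - 2)*(z + 4)*(z^2 + 6*z + 9) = (z - 2)*(z + 3)*(z + 4)*(z + 3)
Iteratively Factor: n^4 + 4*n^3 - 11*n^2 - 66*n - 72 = (n + 3)*(n^3 + n^2 - 14*n - 24) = (n + 3)^2*(n^2 - 2*n - 8) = (n - 4)*(n + 3)^2*(n + 2)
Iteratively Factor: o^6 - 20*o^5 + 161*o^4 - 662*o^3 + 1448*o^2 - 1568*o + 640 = (o - 2)*(o^5 - 18*o^4 + 125*o^3 - 412*o^2 + 624*o - 320) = (o - 2)*(o - 1)*(o^4 - 17*o^3 + 108*o^2 - 304*o + 320) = (o - 5)*(o - 2)*(o - 1)*(o^3 - 12*o^2 + 48*o - 64) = (o - 5)*(o - 4)*(o - 2)*(o - 1)*(o^2 - 8*o + 16) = (o - 5)*(o - 4)^2*(o - 2)*(o - 1)*(o - 4)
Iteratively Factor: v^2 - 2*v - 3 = (v + 1)*(v - 3)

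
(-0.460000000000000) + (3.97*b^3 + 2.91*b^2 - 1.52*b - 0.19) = 3.97*b^3 + 2.91*b^2 - 1.52*b - 0.65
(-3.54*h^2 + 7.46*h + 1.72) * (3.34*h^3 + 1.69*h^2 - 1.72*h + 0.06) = -11.8236*h^5 + 18.9338*h^4 + 24.441*h^3 - 10.1368*h^2 - 2.5108*h + 0.1032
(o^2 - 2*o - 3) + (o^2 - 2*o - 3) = 2*o^2 - 4*o - 6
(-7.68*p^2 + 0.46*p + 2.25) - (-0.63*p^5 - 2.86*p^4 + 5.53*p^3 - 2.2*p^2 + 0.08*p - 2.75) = 0.63*p^5 + 2.86*p^4 - 5.53*p^3 - 5.48*p^2 + 0.38*p + 5.0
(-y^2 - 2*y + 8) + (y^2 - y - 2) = 6 - 3*y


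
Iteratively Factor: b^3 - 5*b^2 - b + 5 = (b - 5)*(b^2 - 1) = (b - 5)*(b - 1)*(b + 1)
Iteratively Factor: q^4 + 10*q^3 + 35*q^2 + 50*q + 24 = (q + 1)*(q^3 + 9*q^2 + 26*q + 24) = (q + 1)*(q + 4)*(q^2 + 5*q + 6) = (q + 1)*(q + 2)*(q + 4)*(q + 3)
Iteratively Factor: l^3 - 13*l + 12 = (l + 4)*(l^2 - 4*l + 3) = (l - 1)*(l + 4)*(l - 3)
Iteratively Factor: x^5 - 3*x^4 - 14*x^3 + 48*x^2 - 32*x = (x - 1)*(x^4 - 2*x^3 - 16*x^2 + 32*x) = (x - 2)*(x - 1)*(x^3 - 16*x) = x*(x - 2)*(x - 1)*(x^2 - 16) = x*(x - 4)*(x - 2)*(x - 1)*(x + 4)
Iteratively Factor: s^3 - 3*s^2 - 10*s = (s)*(s^2 - 3*s - 10) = s*(s - 5)*(s + 2)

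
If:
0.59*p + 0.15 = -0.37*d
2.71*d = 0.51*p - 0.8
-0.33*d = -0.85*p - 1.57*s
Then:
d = -0.31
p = -0.06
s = -0.03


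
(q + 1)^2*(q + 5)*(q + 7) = q^4 + 14*q^3 + 60*q^2 + 82*q + 35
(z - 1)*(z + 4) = z^2 + 3*z - 4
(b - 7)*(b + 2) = b^2 - 5*b - 14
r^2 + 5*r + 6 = (r + 2)*(r + 3)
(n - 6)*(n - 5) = n^2 - 11*n + 30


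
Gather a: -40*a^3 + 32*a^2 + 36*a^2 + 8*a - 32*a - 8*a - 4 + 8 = -40*a^3 + 68*a^2 - 32*a + 4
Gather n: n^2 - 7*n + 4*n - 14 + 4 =n^2 - 3*n - 10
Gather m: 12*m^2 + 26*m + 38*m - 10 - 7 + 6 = 12*m^2 + 64*m - 11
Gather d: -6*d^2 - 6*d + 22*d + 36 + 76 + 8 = -6*d^2 + 16*d + 120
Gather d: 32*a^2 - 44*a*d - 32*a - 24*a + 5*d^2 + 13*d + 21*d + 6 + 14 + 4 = 32*a^2 - 56*a + 5*d^2 + d*(34 - 44*a) + 24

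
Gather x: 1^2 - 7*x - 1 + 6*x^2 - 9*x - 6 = 6*x^2 - 16*x - 6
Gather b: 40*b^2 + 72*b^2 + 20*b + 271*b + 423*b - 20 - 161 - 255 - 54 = 112*b^2 + 714*b - 490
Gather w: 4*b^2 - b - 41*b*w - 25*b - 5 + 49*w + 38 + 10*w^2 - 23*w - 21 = 4*b^2 - 26*b + 10*w^2 + w*(26 - 41*b) + 12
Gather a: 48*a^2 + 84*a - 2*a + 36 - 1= 48*a^2 + 82*a + 35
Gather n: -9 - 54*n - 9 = -54*n - 18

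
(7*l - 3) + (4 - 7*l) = 1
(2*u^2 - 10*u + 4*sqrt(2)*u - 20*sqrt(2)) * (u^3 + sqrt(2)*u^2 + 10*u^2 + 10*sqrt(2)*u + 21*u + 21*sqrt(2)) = 2*u^5 + 6*sqrt(2)*u^4 + 10*u^4 - 50*u^3 + 30*sqrt(2)*u^3 - 174*sqrt(2)*u^2 - 170*u^2 - 630*sqrt(2)*u - 232*u - 840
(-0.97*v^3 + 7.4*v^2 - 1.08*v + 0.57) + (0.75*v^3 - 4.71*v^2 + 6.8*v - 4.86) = -0.22*v^3 + 2.69*v^2 + 5.72*v - 4.29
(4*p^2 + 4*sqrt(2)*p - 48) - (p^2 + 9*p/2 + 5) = 3*p^2 - 9*p/2 + 4*sqrt(2)*p - 53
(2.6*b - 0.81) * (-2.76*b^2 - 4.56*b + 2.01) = -7.176*b^3 - 9.6204*b^2 + 8.9196*b - 1.6281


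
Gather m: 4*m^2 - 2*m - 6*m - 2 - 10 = 4*m^2 - 8*m - 12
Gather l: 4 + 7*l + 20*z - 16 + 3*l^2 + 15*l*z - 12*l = 3*l^2 + l*(15*z - 5) + 20*z - 12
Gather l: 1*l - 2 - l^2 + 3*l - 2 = -l^2 + 4*l - 4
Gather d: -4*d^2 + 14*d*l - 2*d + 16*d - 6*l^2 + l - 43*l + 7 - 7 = -4*d^2 + d*(14*l + 14) - 6*l^2 - 42*l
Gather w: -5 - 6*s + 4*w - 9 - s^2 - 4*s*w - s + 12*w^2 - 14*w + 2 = -s^2 - 7*s + 12*w^2 + w*(-4*s - 10) - 12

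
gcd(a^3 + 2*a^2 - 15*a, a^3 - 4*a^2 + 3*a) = a^2 - 3*a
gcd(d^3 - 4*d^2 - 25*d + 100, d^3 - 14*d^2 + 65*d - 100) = d^2 - 9*d + 20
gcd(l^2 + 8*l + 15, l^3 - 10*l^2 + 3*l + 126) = l + 3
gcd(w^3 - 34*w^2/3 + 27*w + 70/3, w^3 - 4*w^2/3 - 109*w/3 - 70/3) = w^2 - 19*w/3 - 14/3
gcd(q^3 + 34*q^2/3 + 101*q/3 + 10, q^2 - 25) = q + 5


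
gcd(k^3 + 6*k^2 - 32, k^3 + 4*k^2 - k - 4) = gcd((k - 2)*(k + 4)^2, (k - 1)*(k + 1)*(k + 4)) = k + 4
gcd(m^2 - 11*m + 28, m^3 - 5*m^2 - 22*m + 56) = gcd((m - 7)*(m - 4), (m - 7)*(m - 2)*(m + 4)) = m - 7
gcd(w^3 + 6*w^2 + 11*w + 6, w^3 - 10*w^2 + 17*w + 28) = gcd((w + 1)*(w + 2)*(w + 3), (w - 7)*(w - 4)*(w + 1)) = w + 1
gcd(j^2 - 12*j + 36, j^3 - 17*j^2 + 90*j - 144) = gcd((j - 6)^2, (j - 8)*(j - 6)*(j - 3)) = j - 6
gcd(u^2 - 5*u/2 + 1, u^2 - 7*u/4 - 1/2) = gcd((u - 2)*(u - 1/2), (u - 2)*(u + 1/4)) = u - 2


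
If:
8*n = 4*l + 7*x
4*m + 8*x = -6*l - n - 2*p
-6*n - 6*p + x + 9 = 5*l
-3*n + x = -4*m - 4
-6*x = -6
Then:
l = -97/64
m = -595/512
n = 15/128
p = 45/16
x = 1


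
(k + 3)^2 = k^2 + 6*k + 9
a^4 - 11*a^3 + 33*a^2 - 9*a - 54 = (a - 6)*(a - 3)^2*(a + 1)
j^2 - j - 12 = (j - 4)*(j + 3)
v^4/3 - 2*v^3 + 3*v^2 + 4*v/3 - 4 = (v/3 + 1/3)*(v - 3)*(v - 2)^2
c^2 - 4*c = c*(c - 4)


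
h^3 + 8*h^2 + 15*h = h*(h + 3)*(h + 5)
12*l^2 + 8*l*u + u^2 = (2*l + u)*(6*l + u)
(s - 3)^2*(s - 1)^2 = s^4 - 8*s^3 + 22*s^2 - 24*s + 9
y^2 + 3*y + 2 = (y + 1)*(y + 2)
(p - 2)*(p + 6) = p^2 + 4*p - 12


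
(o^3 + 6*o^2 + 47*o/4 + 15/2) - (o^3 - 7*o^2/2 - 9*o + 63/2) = 19*o^2/2 + 83*o/4 - 24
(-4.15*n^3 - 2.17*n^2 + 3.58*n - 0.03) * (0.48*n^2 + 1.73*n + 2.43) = -1.992*n^5 - 8.2211*n^4 - 12.1202*n^3 + 0.9059*n^2 + 8.6475*n - 0.0729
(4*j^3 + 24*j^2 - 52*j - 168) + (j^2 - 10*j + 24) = 4*j^3 + 25*j^2 - 62*j - 144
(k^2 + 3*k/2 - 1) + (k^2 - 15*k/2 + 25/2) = 2*k^2 - 6*k + 23/2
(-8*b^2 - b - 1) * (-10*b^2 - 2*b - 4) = 80*b^4 + 26*b^3 + 44*b^2 + 6*b + 4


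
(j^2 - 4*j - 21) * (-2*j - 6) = -2*j^3 + 2*j^2 + 66*j + 126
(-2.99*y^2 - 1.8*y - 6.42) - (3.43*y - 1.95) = -2.99*y^2 - 5.23*y - 4.47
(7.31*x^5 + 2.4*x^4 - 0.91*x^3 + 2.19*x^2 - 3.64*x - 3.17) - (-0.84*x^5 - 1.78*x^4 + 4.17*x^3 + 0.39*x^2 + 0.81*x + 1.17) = 8.15*x^5 + 4.18*x^4 - 5.08*x^3 + 1.8*x^2 - 4.45*x - 4.34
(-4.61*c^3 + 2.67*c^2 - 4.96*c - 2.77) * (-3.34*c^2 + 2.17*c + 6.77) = 15.3974*c^5 - 18.9215*c^4 - 8.8494*c^3 + 16.5645*c^2 - 39.5901*c - 18.7529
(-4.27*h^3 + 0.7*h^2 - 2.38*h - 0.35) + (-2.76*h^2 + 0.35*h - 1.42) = -4.27*h^3 - 2.06*h^2 - 2.03*h - 1.77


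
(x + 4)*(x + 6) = x^2 + 10*x + 24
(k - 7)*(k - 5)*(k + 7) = k^3 - 5*k^2 - 49*k + 245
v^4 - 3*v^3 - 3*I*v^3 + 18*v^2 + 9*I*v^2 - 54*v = v*(v - 3)*(v - 6*I)*(v + 3*I)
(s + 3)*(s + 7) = s^2 + 10*s + 21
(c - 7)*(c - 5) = c^2 - 12*c + 35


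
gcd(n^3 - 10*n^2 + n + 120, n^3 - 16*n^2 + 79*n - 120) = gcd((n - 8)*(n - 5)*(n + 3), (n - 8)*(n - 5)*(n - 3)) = n^2 - 13*n + 40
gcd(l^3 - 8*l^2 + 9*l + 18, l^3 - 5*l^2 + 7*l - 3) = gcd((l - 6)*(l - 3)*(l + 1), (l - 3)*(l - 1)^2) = l - 3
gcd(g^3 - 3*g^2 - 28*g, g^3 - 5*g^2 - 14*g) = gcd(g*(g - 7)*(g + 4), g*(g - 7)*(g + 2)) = g^2 - 7*g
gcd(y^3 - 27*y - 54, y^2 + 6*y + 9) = y^2 + 6*y + 9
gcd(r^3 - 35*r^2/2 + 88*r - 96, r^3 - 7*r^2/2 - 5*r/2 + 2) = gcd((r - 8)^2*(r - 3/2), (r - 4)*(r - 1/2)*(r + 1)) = 1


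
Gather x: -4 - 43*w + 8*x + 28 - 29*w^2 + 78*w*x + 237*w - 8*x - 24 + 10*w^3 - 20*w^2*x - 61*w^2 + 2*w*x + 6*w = 10*w^3 - 90*w^2 + 200*w + x*(-20*w^2 + 80*w)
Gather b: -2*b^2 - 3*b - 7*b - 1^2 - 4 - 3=-2*b^2 - 10*b - 8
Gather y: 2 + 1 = 3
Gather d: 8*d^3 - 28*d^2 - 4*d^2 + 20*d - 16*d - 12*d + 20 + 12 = 8*d^3 - 32*d^2 - 8*d + 32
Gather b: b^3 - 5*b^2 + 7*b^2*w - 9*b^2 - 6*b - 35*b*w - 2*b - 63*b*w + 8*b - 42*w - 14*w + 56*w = b^3 + b^2*(7*w - 14) - 98*b*w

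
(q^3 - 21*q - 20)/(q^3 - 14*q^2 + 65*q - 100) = (q^2 + 5*q + 4)/(q^2 - 9*q + 20)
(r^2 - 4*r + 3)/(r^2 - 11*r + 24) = (r - 1)/(r - 8)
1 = 1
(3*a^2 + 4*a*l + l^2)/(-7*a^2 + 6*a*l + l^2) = (3*a^2 + 4*a*l + l^2)/(-7*a^2 + 6*a*l + l^2)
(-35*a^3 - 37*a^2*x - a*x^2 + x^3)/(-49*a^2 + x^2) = (5*a^2 + 6*a*x + x^2)/(7*a + x)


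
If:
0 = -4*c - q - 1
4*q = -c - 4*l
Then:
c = -q/4 - 1/4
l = 1/16 - 15*q/16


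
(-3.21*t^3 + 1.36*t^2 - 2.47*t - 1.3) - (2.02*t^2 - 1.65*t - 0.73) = -3.21*t^3 - 0.66*t^2 - 0.82*t - 0.57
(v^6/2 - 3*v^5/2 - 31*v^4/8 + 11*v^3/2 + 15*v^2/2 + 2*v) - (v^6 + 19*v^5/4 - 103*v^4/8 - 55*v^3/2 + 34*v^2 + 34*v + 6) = -v^6/2 - 25*v^5/4 + 9*v^4 + 33*v^3 - 53*v^2/2 - 32*v - 6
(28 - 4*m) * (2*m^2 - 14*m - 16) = -8*m^3 + 112*m^2 - 328*m - 448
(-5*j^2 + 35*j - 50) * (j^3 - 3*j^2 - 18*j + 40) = -5*j^5 + 50*j^4 - 65*j^3 - 680*j^2 + 2300*j - 2000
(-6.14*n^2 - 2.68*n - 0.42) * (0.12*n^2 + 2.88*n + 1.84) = -0.7368*n^4 - 18.0048*n^3 - 19.0664*n^2 - 6.1408*n - 0.7728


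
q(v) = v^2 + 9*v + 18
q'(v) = 2*v + 9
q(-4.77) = -2.18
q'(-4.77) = -0.54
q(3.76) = 65.98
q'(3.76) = 16.52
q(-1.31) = 7.93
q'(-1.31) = 6.38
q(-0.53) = 13.51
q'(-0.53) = 7.94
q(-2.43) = 2.03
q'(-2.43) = 4.14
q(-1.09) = 9.38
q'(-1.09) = 6.82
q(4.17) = 72.92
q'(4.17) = 17.34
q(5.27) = 93.20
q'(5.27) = 19.54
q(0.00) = 18.00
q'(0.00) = 9.00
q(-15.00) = 108.00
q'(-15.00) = -21.00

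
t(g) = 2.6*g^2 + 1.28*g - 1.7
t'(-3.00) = -14.32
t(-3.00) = 17.86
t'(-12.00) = -61.12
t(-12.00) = 357.34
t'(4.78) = 26.14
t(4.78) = 63.82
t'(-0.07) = 0.92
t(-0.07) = -1.78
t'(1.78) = 10.54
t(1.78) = 8.82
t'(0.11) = 1.85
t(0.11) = -1.53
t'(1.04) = 6.69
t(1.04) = 2.44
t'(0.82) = 5.54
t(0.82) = 1.10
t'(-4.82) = -23.78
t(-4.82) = 52.53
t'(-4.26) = -20.87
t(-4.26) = 40.03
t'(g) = 5.2*g + 1.28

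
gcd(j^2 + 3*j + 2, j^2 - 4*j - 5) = j + 1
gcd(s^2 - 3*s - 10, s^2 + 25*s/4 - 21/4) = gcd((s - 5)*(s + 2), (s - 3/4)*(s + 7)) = 1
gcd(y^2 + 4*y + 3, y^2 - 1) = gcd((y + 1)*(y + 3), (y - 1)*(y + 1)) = y + 1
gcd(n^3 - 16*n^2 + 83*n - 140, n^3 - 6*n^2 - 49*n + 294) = n - 7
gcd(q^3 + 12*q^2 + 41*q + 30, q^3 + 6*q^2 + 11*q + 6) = q + 1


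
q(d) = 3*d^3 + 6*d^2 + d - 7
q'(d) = 9*d^2 + 12*d + 1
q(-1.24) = -4.73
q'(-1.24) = -0.04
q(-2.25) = -13.05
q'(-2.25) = 19.56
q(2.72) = 100.48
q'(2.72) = 100.23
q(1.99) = 42.39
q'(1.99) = 60.52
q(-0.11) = -7.04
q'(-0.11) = -0.21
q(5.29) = 610.30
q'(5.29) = 316.34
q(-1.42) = -4.91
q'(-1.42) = 2.11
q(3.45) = 191.06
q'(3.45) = 149.52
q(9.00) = 2675.00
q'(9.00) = 838.00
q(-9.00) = -1717.00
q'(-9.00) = 622.00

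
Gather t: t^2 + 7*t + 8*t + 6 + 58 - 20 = t^2 + 15*t + 44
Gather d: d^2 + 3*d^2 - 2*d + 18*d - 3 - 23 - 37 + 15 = 4*d^2 + 16*d - 48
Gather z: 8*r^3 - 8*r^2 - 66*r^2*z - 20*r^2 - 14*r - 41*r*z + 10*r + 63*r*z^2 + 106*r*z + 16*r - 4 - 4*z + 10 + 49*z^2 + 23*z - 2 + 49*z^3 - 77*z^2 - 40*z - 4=8*r^3 - 28*r^2 + 12*r + 49*z^3 + z^2*(63*r - 28) + z*(-66*r^2 + 65*r - 21)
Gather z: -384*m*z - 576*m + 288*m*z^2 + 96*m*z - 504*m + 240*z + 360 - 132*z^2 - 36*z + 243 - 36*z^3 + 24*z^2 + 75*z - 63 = -1080*m - 36*z^3 + z^2*(288*m - 108) + z*(279 - 288*m) + 540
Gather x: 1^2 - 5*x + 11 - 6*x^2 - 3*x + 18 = -6*x^2 - 8*x + 30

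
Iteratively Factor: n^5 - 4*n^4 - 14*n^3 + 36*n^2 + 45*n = (n + 1)*(n^4 - 5*n^3 - 9*n^2 + 45*n) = n*(n + 1)*(n^3 - 5*n^2 - 9*n + 45) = n*(n - 5)*(n + 1)*(n^2 - 9) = n*(n - 5)*(n + 1)*(n + 3)*(n - 3)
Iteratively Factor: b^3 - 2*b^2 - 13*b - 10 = (b - 5)*(b^2 + 3*b + 2) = (b - 5)*(b + 1)*(b + 2)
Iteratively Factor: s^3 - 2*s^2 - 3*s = (s - 3)*(s^2 + s) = (s - 3)*(s + 1)*(s)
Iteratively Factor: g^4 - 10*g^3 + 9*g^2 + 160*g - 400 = (g - 5)*(g^3 - 5*g^2 - 16*g + 80) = (g - 5)^2*(g^2 - 16) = (g - 5)^2*(g + 4)*(g - 4)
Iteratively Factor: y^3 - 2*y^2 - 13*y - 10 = (y + 1)*(y^2 - 3*y - 10) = (y - 5)*(y + 1)*(y + 2)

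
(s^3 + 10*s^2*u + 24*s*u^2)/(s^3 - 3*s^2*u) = (s^2 + 10*s*u + 24*u^2)/(s*(s - 3*u))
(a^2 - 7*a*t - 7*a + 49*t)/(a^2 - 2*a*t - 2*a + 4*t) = (a^2 - 7*a*t - 7*a + 49*t)/(a^2 - 2*a*t - 2*a + 4*t)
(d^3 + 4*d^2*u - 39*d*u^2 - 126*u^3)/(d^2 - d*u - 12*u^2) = (-d^2 - d*u + 42*u^2)/(-d + 4*u)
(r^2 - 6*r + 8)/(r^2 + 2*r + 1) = (r^2 - 6*r + 8)/(r^2 + 2*r + 1)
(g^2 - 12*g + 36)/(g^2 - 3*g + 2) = (g^2 - 12*g + 36)/(g^2 - 3*g + 2)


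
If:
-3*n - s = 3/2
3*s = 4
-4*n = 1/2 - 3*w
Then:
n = -17/18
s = 4/3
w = -59/54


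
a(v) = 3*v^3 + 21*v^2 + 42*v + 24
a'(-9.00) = 393.00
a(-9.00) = -840.00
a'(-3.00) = -3.00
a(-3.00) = 6.00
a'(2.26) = 182.89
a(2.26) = 260.81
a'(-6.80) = 172.56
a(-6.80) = -233.86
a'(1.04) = 95.41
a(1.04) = 93.77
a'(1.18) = 104.09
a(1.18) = 107.73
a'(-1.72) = -3.61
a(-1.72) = -1.38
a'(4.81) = 452.24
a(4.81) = 1045.73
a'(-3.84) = 13.43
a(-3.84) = 2.51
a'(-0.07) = 39.10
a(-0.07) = 21.16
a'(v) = 9*v^2 + 42*v + 42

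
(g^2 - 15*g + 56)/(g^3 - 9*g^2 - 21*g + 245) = (g - 8)/(g^2 - 2*g - 35)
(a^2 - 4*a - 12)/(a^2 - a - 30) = (a + 2)/(a + 5)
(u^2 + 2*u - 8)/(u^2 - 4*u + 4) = (u + 4)/(u - 2)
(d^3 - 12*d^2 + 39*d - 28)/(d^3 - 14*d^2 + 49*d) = (d^2 - 5*d + 4)/(d*(d - 7))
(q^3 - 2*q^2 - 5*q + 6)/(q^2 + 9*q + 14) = (q^2 - 4*q + 3)/(q + 7)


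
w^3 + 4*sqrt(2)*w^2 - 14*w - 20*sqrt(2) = (w - 2*sqrt(2))*(w + sqrt(2))*(w + 5*sqrt(2))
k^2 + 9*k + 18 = (k + 3)*(k + 6)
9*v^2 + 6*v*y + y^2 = (3*v + y)^2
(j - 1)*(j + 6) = j^2 + 5*j - 6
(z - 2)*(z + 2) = z^2 - 4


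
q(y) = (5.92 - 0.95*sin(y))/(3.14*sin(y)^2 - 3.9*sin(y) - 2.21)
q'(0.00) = 5.16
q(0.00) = -2.68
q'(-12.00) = 0.45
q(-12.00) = -1.59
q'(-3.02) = -10.33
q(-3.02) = -3.57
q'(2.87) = -1.62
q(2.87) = -1.87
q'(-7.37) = 2.05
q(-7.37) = 1.83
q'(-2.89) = -30.74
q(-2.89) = -5.89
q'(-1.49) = 0.23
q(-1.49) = 1.43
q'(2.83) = -1.38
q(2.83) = -1.81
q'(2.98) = -2.51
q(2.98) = -2.09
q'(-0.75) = 10.44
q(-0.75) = 3.44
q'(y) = (5.92 - 0.95*sin(y))*(-6.28*sin(y)*cos(y) + 3.9*cos(y))/(3.14*sin(y)^2 - 3.9*sin(y) - 2.21)^2 - 0.95*cos(y)/(3.14*sin(y)^2 - 3.9*sin(y) - 2.21)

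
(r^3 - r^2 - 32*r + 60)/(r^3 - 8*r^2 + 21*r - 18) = (r^2 + r - 30)/(r^2 - 6*r + 9)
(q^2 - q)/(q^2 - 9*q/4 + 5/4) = 4*q/(4*q - 5)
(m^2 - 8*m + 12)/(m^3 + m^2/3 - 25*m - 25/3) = 3*(m^2 - 8*m + 12)/(3*m^3 + m^2 - 75*m - 25)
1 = 1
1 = 1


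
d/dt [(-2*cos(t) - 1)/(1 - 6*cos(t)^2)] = 2*(6*cos(t)^2 + 6*cos(t) + 1)*sin(t)/(6*sin(t)^2 - 5)^2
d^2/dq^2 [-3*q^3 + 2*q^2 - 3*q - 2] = 4 - 18*q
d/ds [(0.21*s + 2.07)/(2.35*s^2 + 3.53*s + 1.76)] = (0.4935*s^2 + 0.7413*s - (0.21*s + 2.07)*(4.7*s + 3.53) + 0.3696)/(2.35*s^2 + 3.53*s + 1.76)^2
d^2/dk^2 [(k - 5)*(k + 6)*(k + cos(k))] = -k^2*cos(k) - 4*k*sin(k) - k*cos(k) + 6*k - 2*sin(k) + 32*cos(k) + 2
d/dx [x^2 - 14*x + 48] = 2*x - 14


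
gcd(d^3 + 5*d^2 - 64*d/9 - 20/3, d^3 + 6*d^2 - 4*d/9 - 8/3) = d^2 + 20*d/3 + 4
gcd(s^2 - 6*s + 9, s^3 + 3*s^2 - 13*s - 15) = s - 3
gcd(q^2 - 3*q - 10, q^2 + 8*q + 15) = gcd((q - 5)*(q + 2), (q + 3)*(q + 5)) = 1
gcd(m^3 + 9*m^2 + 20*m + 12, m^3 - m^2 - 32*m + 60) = m + 6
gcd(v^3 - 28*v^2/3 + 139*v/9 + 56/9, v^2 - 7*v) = v - 7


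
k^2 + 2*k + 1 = (k + 1)^2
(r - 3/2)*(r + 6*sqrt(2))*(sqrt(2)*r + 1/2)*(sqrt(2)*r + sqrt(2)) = 2*r^4 - r^3 + 25*sqrt(2)*r^3/2 - 25*sqrt(2)*r^2/4 + 3*r^2 - 75*sqrt(2)*r/4 - 3*r - 9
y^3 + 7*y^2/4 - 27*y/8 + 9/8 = (y - 3/4)*(y - 1/2)*(y + 3)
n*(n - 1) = n^2 - n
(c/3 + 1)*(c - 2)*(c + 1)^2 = c^4/3 + c^3 - c^2 - 11*c/3 - 2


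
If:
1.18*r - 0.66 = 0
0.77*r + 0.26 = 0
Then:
No Solution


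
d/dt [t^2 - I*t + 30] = 2*t - I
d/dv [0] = 0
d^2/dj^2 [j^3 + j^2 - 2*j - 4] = 6*j + 2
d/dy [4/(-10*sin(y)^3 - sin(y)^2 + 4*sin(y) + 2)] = 8*(15*sin(y)^2 + sin(y) - 2)*cos(y)/(10*sin(y)^3 + sin(y)^2 - 4*sin(y) - 2)^2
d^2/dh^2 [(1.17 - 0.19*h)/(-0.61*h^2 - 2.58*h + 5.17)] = ((0.447 - 0.6954*h)*(0.61*h^2 + 2.58*h - 5.17) + (0.19*h - 1.17)*(1.22*h + 2.58)*(2.44*h + 5.16))/(0.61*h^2 + 2.58*h - 5.17)^3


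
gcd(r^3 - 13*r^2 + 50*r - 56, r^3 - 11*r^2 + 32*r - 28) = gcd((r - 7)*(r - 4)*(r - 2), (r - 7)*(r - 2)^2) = r^2 - 9*r + 14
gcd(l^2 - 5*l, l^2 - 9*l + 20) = l - 5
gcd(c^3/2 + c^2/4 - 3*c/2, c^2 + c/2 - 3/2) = 1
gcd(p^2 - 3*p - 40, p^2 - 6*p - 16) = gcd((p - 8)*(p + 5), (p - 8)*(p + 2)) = p - 8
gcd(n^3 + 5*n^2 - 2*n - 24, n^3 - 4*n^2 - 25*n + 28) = n + 4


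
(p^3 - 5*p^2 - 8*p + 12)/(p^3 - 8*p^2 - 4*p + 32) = (p^2 - 7*p + 6)/(p^2 - 10*p + 16)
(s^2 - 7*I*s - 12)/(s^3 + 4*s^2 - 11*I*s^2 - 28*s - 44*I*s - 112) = (s - 3*I)/(s^2 + s*(4 - 7*I) - 28*I)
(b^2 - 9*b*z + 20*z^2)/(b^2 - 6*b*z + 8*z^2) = (-b + 5*z)/(-b + 2*z)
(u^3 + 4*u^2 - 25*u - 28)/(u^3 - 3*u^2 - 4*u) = (u + 7)/u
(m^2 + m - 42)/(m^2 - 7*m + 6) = (m + 7)/(m - 1)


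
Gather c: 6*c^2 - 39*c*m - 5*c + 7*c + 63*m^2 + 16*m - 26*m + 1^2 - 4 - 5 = 6*c^2 + c*(2 - 39*m) + 63*m^2 - 10*m - 8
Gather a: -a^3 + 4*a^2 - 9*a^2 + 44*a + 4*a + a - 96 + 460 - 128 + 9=-a^3 - 5*a^2 + 49*a + 245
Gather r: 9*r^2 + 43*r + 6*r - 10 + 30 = 9*r^2 + 49*r + 20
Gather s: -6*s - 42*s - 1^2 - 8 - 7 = -48*s - 16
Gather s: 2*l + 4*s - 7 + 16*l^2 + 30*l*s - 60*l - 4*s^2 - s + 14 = 16*l^2 - 58*l - 4*s^2 + s*(30*l + 3) + 7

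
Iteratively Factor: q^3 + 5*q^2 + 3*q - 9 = (q + 3)*(q^2 + 2*q - 3) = (q + 3)^2*(q - 1)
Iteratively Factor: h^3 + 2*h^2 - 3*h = (h - 1)*(h^2 + 3*h) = (h - 1)*(h + 3)*(h)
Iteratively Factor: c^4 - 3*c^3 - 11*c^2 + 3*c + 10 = (c + 2)*(c^3 - 5*c^2 - c + 5) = (c - 1)*(c + 2)*(c^2 - 4*c - 5) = (c - 5)*(c - 1)*(c + 2)*(c + 1)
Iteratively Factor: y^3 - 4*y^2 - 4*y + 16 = (y - 4)*(y^2 - 4) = (y - 4)*(y + 2)*(y - 2)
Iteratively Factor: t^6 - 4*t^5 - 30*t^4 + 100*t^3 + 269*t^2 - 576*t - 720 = (t + 1)*(t^5 - 5*t^4 - 25*t^3 + 125*t^2 + 144*t - 720) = (t - 4)*(t + 1)*(t^4 - t^3 - 29*t^2 + 9*t + 180) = (t - 5)*(t - 4)*(t + 1)*(t^3 + 4*t^2 - 9*t - 36) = (t - 5)*(t - 4)*(t + 1)*(t + 4)*(t^2 - 9) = (t - 5)*(t - 4)*(t - 3)*(t + 1)*(t + 4)*(t + 3)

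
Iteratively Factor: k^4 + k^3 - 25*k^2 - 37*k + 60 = (k - 1)*(k^3 + 2*k^2 - 23*k - 60) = (k - 1)*(k + 4)*(k^2 - 2*k - 15) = (k - 1)*(k + 3)*(k + 4)*(k - 5)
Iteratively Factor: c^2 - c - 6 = (c + 2)*(c - 3)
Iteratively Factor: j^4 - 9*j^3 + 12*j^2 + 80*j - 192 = (j - 4)*(j^3 - 5*j^2 - 8*j + 48) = (j - 4)^2*(j^2 - j - 12) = (j - 4)^3*(j + 3)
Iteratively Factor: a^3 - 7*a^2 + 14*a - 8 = (a - 4)*(a^2 - 3*a + 2) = (a - 4)*(a - 1)*(a - 2)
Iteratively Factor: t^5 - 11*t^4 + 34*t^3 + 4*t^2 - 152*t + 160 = (t - 2)*(t^4 - 9*t^3 + 16*t^2 + 36*t - 80) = (t - 5)*(t - 2)*(t^3 - 4*t^2 - 4*t + 16) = (t - 5)*(t - 2)^2*(t^2 - 2*t - 8) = (t - 5)*(t - 4)*(t - 2)^2*(t + 2)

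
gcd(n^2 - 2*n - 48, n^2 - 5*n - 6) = 1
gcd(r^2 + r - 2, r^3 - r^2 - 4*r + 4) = r^2 + r - 2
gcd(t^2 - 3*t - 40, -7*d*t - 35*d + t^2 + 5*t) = t + 5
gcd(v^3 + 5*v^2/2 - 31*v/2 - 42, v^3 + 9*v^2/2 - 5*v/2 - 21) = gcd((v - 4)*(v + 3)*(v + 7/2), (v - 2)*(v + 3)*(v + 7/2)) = v^2 + 13*v/2 + 21/2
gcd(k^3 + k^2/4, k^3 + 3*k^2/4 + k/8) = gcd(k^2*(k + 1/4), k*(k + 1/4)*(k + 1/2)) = k^2 + k/4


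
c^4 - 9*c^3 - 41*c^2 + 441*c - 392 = (c - 8)*(c - 7)*(c - 1)*(c + 7)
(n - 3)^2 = n^2 - 6*n + 9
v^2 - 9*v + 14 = (v - 7)*(v - 2)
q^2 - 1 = (q - 1)*(q + 1)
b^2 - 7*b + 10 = (b - 5)*(b - 2)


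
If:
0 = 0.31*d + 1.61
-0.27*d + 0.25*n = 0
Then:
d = -5.19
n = -5.61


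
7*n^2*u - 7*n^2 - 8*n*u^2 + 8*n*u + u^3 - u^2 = (-7*n + u)*(-n + u)*(u - 1)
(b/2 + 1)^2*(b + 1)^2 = b^4/4 + 3*b^3/2 + 13*b^2/4 + 3*b + 1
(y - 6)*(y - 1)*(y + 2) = y^3 - 5*y^2 - 8*y + 12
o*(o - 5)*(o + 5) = o^3 - 25*o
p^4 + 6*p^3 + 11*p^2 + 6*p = p*(p + 1)*(p + 2)*(p + 3)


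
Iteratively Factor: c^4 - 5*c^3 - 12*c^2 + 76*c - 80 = (c - 5)*(c^3 - 12*c + 16) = (c - 5)*(c - 2)*(c^2 + 2*c - 8) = (c - 5)*(c - 2)^2*(c + 4)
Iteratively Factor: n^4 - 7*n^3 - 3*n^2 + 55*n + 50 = (n + 2)*(n^3 - 9*n^2 + 15*n + 25) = (n - 5)*(n + 2)*(n^2 - 4*n - 5) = (n - 5)*(n + 1)*(n + 2)*(n - 5)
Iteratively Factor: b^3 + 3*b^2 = (b + 3)*(b^2) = b*(b + 3)*(b)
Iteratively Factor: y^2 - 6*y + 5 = (y - 1)*(y - 5)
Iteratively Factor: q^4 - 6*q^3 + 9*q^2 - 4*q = (q - 1)*(q^3 - 5*q^2 + 4*q) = q*(q - 1)*(q^2 - 5*q + 4) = q*(q - 1)^2*(q - 4)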